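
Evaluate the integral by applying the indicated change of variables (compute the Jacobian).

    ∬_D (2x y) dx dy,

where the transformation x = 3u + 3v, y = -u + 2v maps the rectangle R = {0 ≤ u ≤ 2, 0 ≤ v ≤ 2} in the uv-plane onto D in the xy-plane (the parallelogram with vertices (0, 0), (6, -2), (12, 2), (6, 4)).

Compute the Jacobian determinant of (x, y) with respect to (u, v):

    ∂(x,y)/∂(u,v) = | 3  3 | = (3)(2) - (3)(-1) = 9.
                   | -1  2 |

Its absolute value is |J| = 9 (the area scaling factor).

Substituting x = 3u + 3v, y = -u + 2v into the integrand,

    2x y → -6u^2 + 6u v + 12v^2,

so the integral becomes

    ∬_R (-6u^2 + 6u v + 12v^2) · |J| du dv = ∫_0^2 ∫_0^2 (-54u^2 + 54u v + 108v^2) dv du.

Inner (v): -108u^2 + 108u + 288.
Outer (u): 504.

Therefore ∬_D (2x y) dx dy = 504.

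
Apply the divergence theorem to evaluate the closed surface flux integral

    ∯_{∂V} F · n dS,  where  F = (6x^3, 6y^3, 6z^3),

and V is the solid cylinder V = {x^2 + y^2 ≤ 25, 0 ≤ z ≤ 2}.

By the divergence theorem,

    ∯_{∂V} F · n dS = ∭_V (∇ · F) dV.

Compute the divergence:
    ∇ · F = ∂F_x/∂x + ∂F_y/∂y + ∂F_z/∂z = 18x^2 + 18y^2 + 18z^2.

In cylindrical coordinates, x = r cos(θ), y = r sin(θ), z = z, dV = r dr dθ dz, with 0 ≤ r ≤ 5, 0 ≤ θ ≤ 2π, 0 ≤ z ≤ 2.

The integrand, after substitution and multiplying by the volume element, becomes (18r^2 + 18z^2) · r, so

    ∭_V (∇·F) dV = ∫_0^{2π} ∫_0^{5} ∫_0^{2} (18r^2 + 18z^2) · r dz dr dθ.

Inner (z from 0 to 2): 36r^3 + 48r.
Middle (r from 0 to 5): 6225.
Outer (θ from 0 to 2π): 12450π.

Therefore ∯_{∂V} F · n dS = 12450π.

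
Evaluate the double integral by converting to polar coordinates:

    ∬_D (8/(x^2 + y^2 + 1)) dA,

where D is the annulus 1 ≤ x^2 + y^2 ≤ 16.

The region D is 1 ≤ r ≤ 4, 0 ≤ θ ≤ 2π in polar coordinates, where x = r cos(θ), y = r sin(θ), and dA = r dr dθ.

Under the substitution, the integrand becomes 8/(r^2 + 1), so

    ∬_D (8/(x^2 + y^2 + 1)) dA = ∫_{0}^{2π} ∫_{1}^{4} (8/(r^2 + 1)) · r dr dθ.

Inner integral (in r): ∫_{1}^{4} (8/(r^2 + 1)) · r dr = log(83521/16).

Outer integral (in θ): ∫_{0}^{2π} (log(83521/16)) dθ = log((83521/16)^(2π)).

Therefore ∬_D (8/(x^2 + y^2 + 1)) dA = log((83521/16)^(2π)).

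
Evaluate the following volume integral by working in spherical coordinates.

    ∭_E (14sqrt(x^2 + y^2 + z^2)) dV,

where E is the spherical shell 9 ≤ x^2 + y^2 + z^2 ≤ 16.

In spherical coordinates, x = ρ sin(φ) cos(θ), y = ρ sin(φ) sin(θ), z = ρ cos(φ), and dV = ρ^2 sin(φ) dρ dφ dθ.

The integrand becomes 14ρ, so

    ∭_E (14sqrt(x^2 + y^2 + z^2)) dV = ∫_{0}^{2π} ∫_{0}^{π} ∫_{3}^{4} (14ρ) · ρ^2 sin(φ) dρ dφ dθ.

Inner (ρ): 1225sin(φ)/2.
Middle (φ): 1225.
Outer (θ): 2450π.

Therefore the triple integral equals 2450π.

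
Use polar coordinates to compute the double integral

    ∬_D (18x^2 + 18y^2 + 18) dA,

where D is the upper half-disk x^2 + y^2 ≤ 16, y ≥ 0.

The region D is 0 ≤ r ≤ 4, 0 ≤ θ ≤ π in polar coordinates, where x = r cos(θ), y = r sin(θ), and dA = r dr dθ.

Under the substitution, the integrand becomes 18r^2 + 18, so

    ∬_D (18x^2 + 18y^2 + 18) dA = ∫_{0}^{π} ∫_{0}^{4} (18r^2 + 18) · r dr dθ.

Inner integral (in r): ∫_{0}^{4} (18r^2 + 18) · r dr = 1296.

Outer integral (in θ): ∫_{0}^{π} (1296) dθ = 1296π.

Therefore ∬_D (18x^2 + 18y^2 + 18) dA = 1296π.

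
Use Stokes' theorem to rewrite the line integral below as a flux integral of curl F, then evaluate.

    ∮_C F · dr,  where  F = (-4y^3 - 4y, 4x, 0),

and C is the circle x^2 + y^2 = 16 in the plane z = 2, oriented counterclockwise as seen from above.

Let S be the flat disk x^2 + y^2 ≤ 16 in the plane z = 2, with upward unit normal n̂ = ẑ. By Stokes' theorem,

    ∮_C F · dr = ∬_S (∇ × F) · n̂ dS = ∬_D (curl F)_z dA,

where D is the disk x^2 + y^2 ≤ 16.

Compute the curl of F = (-4y^3 - 4y, 4x, 0):
    (∇ × F)_x = ∂F_z/∂y - ∂F_y/∂z = 0,
    (∇ × F)_y = ∂F_x/∂z - ∂F_z/∂x = 0,
    (∇ × F)_z = ∂F_y/∂x - ∂F_x/∂y = 12y^2 + 8.

On z = 2, (curl F)_z = 12y^2 + 8.

Convert to polar (x = r cos θ, y = r sin θ, dA = r dr dθ); the integrand becomes 12r^2sin(θ)^2 + 8, so

    ∬_D (curl F)_z dA = ∫_0^{2π} ∫_0^{4} (12r^2sin(θ)^2 + 8) · r dr dθ.

Inner (r from 0 to 4): 768sin(θ)^2 + 64.
Outer (θ from 0 to 2π): 896π.

Therefore ∮_C F · dr = 896π.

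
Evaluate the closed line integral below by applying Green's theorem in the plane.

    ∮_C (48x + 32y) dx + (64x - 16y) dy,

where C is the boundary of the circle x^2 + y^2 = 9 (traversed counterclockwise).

Green's theorem converts the closed line integral into a double integral over the enclosed region D:

    ∮_C P dx + Q dy = ∬_D (∂Q/∂x - ∂P/∂y) dA.

Here P = 48x + 32y, Q = 64x - 16y, so

    ∂Q/∂x = 64,    ∂P/∂y = 32,
    ∂Q/∂x - ∂P/∂y = 32.

D is the region x^2 + y^2 ≤ 9. Evaluating the double integral:

In polar coordinates (x = r cos θ, y = r sin θ, dA = r dr dθ) the integrand becomes 32, so

    ∬_D (32) dA = ∫_0^{2π} ∫_0^{3} (32) · r dr dθ.

Inner (r from 0 to 3): 144.
Outer (θ from 0 to 2π): 288π.

Therefore ∮_C P dx + Q dy = 288π.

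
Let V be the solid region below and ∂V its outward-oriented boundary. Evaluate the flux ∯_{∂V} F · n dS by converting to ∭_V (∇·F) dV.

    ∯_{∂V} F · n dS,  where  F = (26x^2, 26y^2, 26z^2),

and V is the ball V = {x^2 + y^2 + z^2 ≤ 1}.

By the divergence theorem,

    ∯_{∂V} F · n dS = ∭_V (∇ · F) dV.

Compute the divergence:
    ∇ · F = ∂F_x/∂x + ∂F_y/∂y + ∂F_z/∂z = 52x + 52y + 52z.

In spherical coordinates, x = ρ sin(φ) cos(θ), y = ρ sin(φ) sin(θ), z = ρ cos(φ), dV = ρ^2 sin(φ) dρ dφ dθ, with 0 ≤ ρ ≤ 1, 0 ≤ φ ≤ π, 0 ≤ θ ≤ 2π.

The integrand, after substitution and multiplying by the volume element, becomes (52ρ (sqrt(2)sin(φ)sin(θ + π/4) + cos(φ))) · ρ^2 sin(φ), so

    ∭_V (∇·F) dV = ∫_0^{2π} ∫_0^{π} ∫_0^{1} (52ρ (sqrt(2)sin(φ)sin(θ + π/4) + cos(φ))) · ρ^2 sin(φ) dρ dφ dθ.

Inner (ρ from 0 to 1): 13(sqrt(2)sin(φ)sin(θ + π/4) + cos(φ))sin(φ).
Middle (φ from 0 to π): 13sqrt(2)π sin(θ + π/4)/2.
Outer (θ from 0 to 2π): 0.

Therefore ∯_{∂V} F · n dS = 0.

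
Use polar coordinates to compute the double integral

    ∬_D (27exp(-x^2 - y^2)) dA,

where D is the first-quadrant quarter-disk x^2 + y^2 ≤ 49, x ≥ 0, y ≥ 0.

The region D is 0 ≤ r ≤ 7, 0 ≤ θ ≤ π/2 in polar coordinates, where x = r cos(θ), y = r sin(θ), and dA = r dr dθ.

Under the substitution, the integrand becomes 27exp(-r^2), so

    ∬_D (27exp(-x^2 - y^2)) dA = ∫_{0}^{π/2} ∫_{0}^{7} (27exp(-r^2)) · r dr dθ.

Inner integral (in r): ∫_{0}^{7} (27exp(-r^2)) · r dr = 27/2 - 27exp(-49)/2.

Outer integral (in θ): ∫_{0}^{π/2} (27/2 - 27exp(-49)/2) dθ = -27π (1 - exp(49))exp(-49)/4.

Therefore ∬_D (27exp(-x^2 - y^2)) dA = -27π (1 - exp(49))exp(-49)/4.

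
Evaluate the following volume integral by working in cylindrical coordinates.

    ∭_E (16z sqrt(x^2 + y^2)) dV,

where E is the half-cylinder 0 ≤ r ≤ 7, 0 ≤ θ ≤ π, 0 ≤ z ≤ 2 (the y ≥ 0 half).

In cylindrical coordinates, x = r cos(θ), y = r sin(θ), z = z, and dV = r dr dθ dz.

The integrand becomes 16r z, so

    ∭_E (16z sqrt(x^2 + y^2)) dV = ∫_{0}^{π} ∫_{0}^{7} ∫_{0}^{2} (16r z) · r dz dr dθ.

Inner (z): 32r^2.
Middle (r from 0 to 7): 10976/3.
Outer (θ): 10976π/3.

Therefore the triple integral equals 10976π/3.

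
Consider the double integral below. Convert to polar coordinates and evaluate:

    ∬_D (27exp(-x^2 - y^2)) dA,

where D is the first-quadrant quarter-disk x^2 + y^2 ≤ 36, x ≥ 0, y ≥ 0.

The region D is 0 ≤ r ≤ 6, 0 ≤ θ ≤ π/2 in polar coordinates, where x = r cos(θ), y = r sin(θ), and dA = r dr dθ.

Under the substitution, the integrand becomes 27exp(-r^2), so

    ∬_D (27exp(-x^2 - y^2)) dA = ∫_{0}^{π/2} ∫_{0}^{6} (27exp(-r^2)) · r dr dθ.

Inner integral (in r): ∫_{0}^{6} (27exp(-r^2)) · r dr = 27/2 - 27exp(-36)/2.

Outer integral (in θ): ∫_{0}^{π/2} (27/2 - 27exp(-36)/2) dθ = -27π (1 - exp(36))exp(-36)/4.

Therefore ∬_D (27exp(-x^2 - y^2)) dA = -27π (1 - exp(36))exp(-36)/4.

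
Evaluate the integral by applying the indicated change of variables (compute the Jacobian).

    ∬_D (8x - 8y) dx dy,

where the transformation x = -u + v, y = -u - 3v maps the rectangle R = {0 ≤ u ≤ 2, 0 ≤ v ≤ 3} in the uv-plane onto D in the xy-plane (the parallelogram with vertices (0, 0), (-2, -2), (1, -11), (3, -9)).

Compute the Jacobian determinant of (x, y) with respect to (u, v):

    ∂(x,y)/∂(u,v) = | -1  1 | = (-1)(-3) - (1)(-1) = 4.
                   | -1  -3 |

Its absolute value is |J| = 4 (the area scaling factor).

Substituting x = -u + v, y = -u - 3v into the integrand,

    8x - 8y → 32v,

so the integral becomes

    ∬_R (32v) · |J| du dv = ∫_0^2 ∫_0^3 (128v) dv du.

Inner (v): 576.
Outer (u): 1152.

Therefore ∬_D (8x - 8y) dx dy = 1152.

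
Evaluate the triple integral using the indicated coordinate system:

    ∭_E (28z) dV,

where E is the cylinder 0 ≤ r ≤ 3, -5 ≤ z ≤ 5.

In cylindrical coordinates, x = r cos(θ), y = r sin(θ), z = z, and dV = r dr dθ dz.

The integrand becomes 28z, so

    ∭_E (28z) dV = ∫_{0}^{2π} ∫_{0}^{3} ∫_{-5}^{5} (28z) · r dz dr dθ.

Inner (z): 0.
Middle (r from 0 to 3): 0.
Outer (θ): 0.

Therefore the triple integral equals 0.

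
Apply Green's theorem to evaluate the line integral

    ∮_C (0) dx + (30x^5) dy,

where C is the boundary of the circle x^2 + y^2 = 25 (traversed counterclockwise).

Green's theorem converts the closed line integral into a double integral over the enclosed region D:

    ∮_C P dx + Q dy = ∬_D (∂Q/∂x - ∂P/∂y) dA.

Here P = 0, Q = 30x^5, so

    ∂Q/∂x = 150x^4,    ∂P/∂y = 0,
    ∂Q/∂x - ∂P/∂y = 150x^4.

D is the region x^2 + y^2 ≤ 25. Evaluating the double integral:

In polar coordinates (x = r cos θ, y = r sin θ, dA = r dr dθ) the integrand becomes 150r^4cos(θ)^4, so

    ∬_D (150x^4) dA = ∫_0^{2π} ∫_0^{5} (150r^4cos(θ)^4) · r dr dθ.

Inner (r from 0 to 5): 390625cos(θ)^4.
Outer (θ from 0 to 2π): 1171875π/4.

Therefore ∮_C P dx + Q dy = 1171875π/4.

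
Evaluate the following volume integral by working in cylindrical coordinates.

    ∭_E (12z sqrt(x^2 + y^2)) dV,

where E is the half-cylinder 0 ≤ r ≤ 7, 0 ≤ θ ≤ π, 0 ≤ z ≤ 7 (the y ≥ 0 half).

In cylindrical coordinates, x = r cos(θ), y = r sin(θ), z = z, and dV = r dr dθ dz.

The integrand becomes 12r z, so

    ∭_E (12z sqrt(x^2 + y^2)) dV = ∫_{0}^{π} ∫_{0}^{7} ∫_{0}^{7} (12r z) · r dz dr dθ.

Inner (z): 294r^2.
Middle (r from 0 to 7): 33614.
Outer (θ): 33614π.

Therefore the triple integral equals 33614π.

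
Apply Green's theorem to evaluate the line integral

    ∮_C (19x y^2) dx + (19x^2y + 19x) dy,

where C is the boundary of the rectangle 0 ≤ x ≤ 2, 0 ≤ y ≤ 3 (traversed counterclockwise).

Green's theorem converts the closed line integral into a double integral over the enclosed region D:

    ∮_C P dx + Q dy = ∬_D (∂Q/∂x - ∂P/∂y) dA.

Here P = 19x y^2, Q = 19x^2y + 19x, so

    ∂Q/∂x = 38x y + 19,    ∂P/∂y = 38x y,
    ∂Q/∂x - ∂P/∂y = 19.

D is the region 0 ≤ x ≤ 2, 0 ≤ y ≤ 3. Evaluating the double integral:

    ∬_D (19) dA = ∫_0^{2} ∫_0^{3} (19) dy dx.

Inner (y from 0 to 3): 57.
Outer (x from 0 to 2): 114.

Therefore ∮_C P dx + Q dy = 114.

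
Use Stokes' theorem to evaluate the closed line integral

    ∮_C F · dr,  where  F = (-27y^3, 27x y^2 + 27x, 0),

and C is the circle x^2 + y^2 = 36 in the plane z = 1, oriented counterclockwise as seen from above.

Let S be the flat disk x^2 + y^2 ≤ 36 in the plane z = 1, with upward unit normal n̂ = ẑ. By Stokes' theorem,

    ∮_C F · dr = ∬_S (∇ × F) · n̂ dS = ∬_D (curl F)_z dA,

where D is the disk x^2 + y^2 ≤ 36.

Compute the curl of F = (-27y^3, 27x y^2 + 27x, 0):
    (∇ × F)_x = ∂F_z/∂y - ∂F_y/∂z = 0,
    (∇ × F)_y = ∂F_x/∂z - ∂F_z/∂x = 0,
    (∇ × F)_z = ∂F_y/∂x - ∂F_x/∂y = 108y^2 + 27.

On z = 1, (curl F)_z = 108y^2 + 27.

Convert to polar (x = r cos θ, y = r sin θ, dA = r dr dθ); the integrand becomes 108r^2sin(θ)^2 + 27, so

    ∬_D (curl F)_z dA = ∫_0^{2π} ∫_0^{6} (108r^2sin(θ)^2 + 27) · r dr dθ.

Inner (r from 0 to 6): 34992sin(θ)^2 + 486.
Outer (θ from 0 to 2π): 35964π.

Therefore ∮_C F · dr = 35964π.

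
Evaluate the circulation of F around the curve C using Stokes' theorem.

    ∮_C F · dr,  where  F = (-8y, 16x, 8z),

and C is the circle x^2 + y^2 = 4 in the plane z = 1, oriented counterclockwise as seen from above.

Let S be the flat disk x^2 + y^2 ≤ 4 in the plane z = 1, with upward unit normal n̂ = ẑ. By Stokes' theorem,

    ∮_C F · dr = ∬_S (∇ × F) · n̂ dS = ∬_D (curl F)_z dA,

where D is the disk x^2 + y^2 ≤ 4.

Compute the curl of F = (-8y, 16x, 8z):
    (∇ × F)_x = ∂F_z/∂y - ∂F_y/∂z = 0,
    (∇ × F)_y = ∂F_x/∂z - ∂F_z/∂x = 0,
    (∇ × F)_z = ∂F_y/∂x - ∂F_x/∂y = 24.

On z = 1, (curl F)_z = 24.

Convert to polar (x = r cos θ, y = r sin θ, dA = r dr dθ); the integrand becomes 24, so

    ∬_D (curl F)_z dA = ∫_0^{2π} ∫_0^{2} (24) · r dr dθ.

Inner (r from 0 to 2): 48.
Outer (θ from 0 to 2π): 96π.

Therefore ∮_C F · dr = 96π.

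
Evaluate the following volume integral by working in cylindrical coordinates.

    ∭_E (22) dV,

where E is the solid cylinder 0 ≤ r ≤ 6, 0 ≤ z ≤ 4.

In cylindrical coordinates, x = r cos(θ), y = r sin(θ), z = z, and dV = r dr dθ dz.

The integrand becomes 22, so

    ∭_E (22) dV = ∫_{0}^{2π} ∫_{0}^{6} ∫_{0}^{4} (22) · r dz dr dθ.

Inner (z): 88r.
Middle (r from 0 to 6): 1584.
Outer (θ): 3168π.

Therefore the triple integral equals 3168π.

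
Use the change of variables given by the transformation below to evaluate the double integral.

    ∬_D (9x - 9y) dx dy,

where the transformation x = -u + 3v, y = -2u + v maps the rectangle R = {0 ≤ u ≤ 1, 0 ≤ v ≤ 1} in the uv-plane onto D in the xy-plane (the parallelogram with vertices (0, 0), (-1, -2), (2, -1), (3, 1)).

Compute the Jacobian determinant of (x, y) with respect to (u, v):

    ∂(x,y)/∂(u,v) = | -1  3 | = (-1)(1) - (3)(-2) = 5.
                   | -2  1 |

Its absolute value is |J| = 5 (the area scaling factor).

Substituting x = -u + 3v, y = -2u + v into the integrand,

    9x - 9y → 9u + 18v,

so the integral becomes

    ∬_R (9u + 18v) · |J| du dv = ∫_0^1 ∫_0^1 (45u + 90v) dv du.

Inner (v): 45u + 45.
Outer (u): 135/2.

Therefore ∬_D (9x - 9y) dx dy = 135/2.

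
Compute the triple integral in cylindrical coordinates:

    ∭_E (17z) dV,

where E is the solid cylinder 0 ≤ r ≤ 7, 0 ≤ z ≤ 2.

In cylindrical coordinates, x = r cos(θ), y = r sin(θ), z = z, and dV = r dr dθ dz.

The integrand becomes 17z, so

    ∭_E (17z) dV = ∫_{0}^{2π} ∫_{0}^{7} ∫_{0}^{2} (17z) · r dz dr dθ.

Inner (z): 34r.
Middle (r from 0 to 7): 833.
Outer (θ): 1666π.

Therefore the triple integral equals 1666π.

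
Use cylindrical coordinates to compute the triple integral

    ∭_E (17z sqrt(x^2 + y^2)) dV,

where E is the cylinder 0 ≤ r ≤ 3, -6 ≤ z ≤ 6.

In cylindrical coordinates, x = r cos(θ), y = r sin(θ), z = z, and dV = r dr dθ dz.

The integrand becomes 17r z, so

    ∭_E (17z sqrt(x^2 + y^2)) dV = ∫_{0}^{2π} ∫_{0}^{3} ∫_{-6}^{6} (17r z) · r dz dr dθ.

Inner (z): 0.
Middle (r from 0 to 3): 0.
Outer (θ): 0.

Therefore the triple integral equals 0.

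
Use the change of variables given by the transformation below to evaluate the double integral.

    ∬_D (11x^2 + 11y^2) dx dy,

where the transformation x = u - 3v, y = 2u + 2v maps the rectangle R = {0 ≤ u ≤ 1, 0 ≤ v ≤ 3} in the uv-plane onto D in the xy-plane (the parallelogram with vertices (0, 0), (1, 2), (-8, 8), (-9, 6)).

Compute the Jacobian determinant of (x, y) with respect to (u, v):

    ∂(x,y)/∂(u,v) = | 1  -3 | = (1)(2) - (-3)(2) = 8.
                   | 2  2 |

Its absolute value is |J| = 8 (the area scaling factor).

Substituting x = u - 3v, y = 2u + 2v into the integrand,

    11x^2 + 11y^2 → 55u^2 + 22u v + 143v^2,

so the integral becomes

    ∬_R (55u^2 + 22u v + 143v^2) · |J| du dv = ∫_0^1 ∫_0^3 (440u^2 + 176u v + 1144v^2) dv du.

Inner (v): 1320u^2 + 792u + 10296.
Outer (u): 11132.

Therefore ∬_D (11x^2 + 11y^2) dx dy = 11132.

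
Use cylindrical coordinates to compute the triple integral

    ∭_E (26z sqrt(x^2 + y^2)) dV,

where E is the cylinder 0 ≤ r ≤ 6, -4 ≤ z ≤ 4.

In cylindrical coordinates, x = r cos(θ), y = r sin(θ), z = z, and dV = r dr dθ dz.

The integrand becomes 26r z, so

    ∭_E (26z sqrt(x^2 + y^2)) dV = ∫_{0}^{2π} ∫_{0}^{6} ∫_{-4}^{4} (26r z) · r dz dr dθ.

Inner (z): 0.
Middle (r from 0 to 6): 0.
Outer (θ): 0.

Therefore the triple integral equals 0.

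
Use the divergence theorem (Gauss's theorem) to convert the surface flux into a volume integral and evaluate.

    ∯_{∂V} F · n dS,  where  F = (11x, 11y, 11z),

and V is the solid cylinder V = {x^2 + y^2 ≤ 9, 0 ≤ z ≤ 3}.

By the divergence theorem,

    ∯_{∂V} F · n dS = ∭_V (∇ · F) dV.

Compute the divergence:
    ∇ · F = ∂F_x/∂x + ∂F_y/∂y + ∂F_z/∂z = 11 + 11 + 11 = 33.

In cylindrical coordinates, x = r cos(θ), y = r sin(θ), z = z, dV = r dr dθ dz, with 0 ≤ r ≤ 3, 0 ≤ θ ≤ 2π, 0 ≤ z ≤ 3.

The integrand, after substitution and multiplying by the volume element, becomes (33) · r, so

    ∭_V (∇·F) dV = ∫_0^{2π} ∫_0^{3} ∫_0^{3} (33) · r dz dr dθ.

Inner (z from 0 to 3): 99r.
Middle (r from 0 to 3): 891/2.
Outer (θ from 0 to 2π): 891π.

Therefore ∯_{∂V} F · n dS = 891π.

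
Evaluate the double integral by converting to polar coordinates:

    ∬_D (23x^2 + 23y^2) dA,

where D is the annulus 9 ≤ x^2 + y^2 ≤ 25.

The region D is 3 ≤ r ≤ 5, 0 ≤ θ ≤ 2π in polar coordinates, where x = r cos(θ), y = r sin(θ), and dA = r dr dθ.

Under the substitution, the integrand becomes 23r^2, so

    ∬_D (23x^2 + 23y^2) dA = ∫_{0}^{2π} ∫_{3}^{5} (23r^2) · r dr dθ.

Inner integral (in r): ∫_{3}^{5} (23r^2) · r dr = 3128.

Outer integral (in θ): ∫_{0}^{2π} (3128) dθ = 6256π.

Therefore ∬_D (23x^2 + 23y^2) dA = 6256π.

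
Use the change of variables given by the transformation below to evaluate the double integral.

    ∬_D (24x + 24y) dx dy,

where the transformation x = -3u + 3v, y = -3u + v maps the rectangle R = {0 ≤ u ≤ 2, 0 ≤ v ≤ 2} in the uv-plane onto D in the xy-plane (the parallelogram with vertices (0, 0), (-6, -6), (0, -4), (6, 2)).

Compute the Jacobian determinant of (x, y) with respect to (u, v):

    ∂(x,y)/∂(u,v) = | -3  3 | = (-3)(1) - (3)(-3) = 6.
                   | -3  1 |

Its absolute value is |J| = 6 (the area scaling factor).

Substituting x = -3u + 3v, y = -3u + v into the integrand,

    24x + 24y → -144u + 96v,

so the integral becomes

    ∬_R (-144u + 96v) · |J| du dv = ∫_0^2 ∫_0^2 (-864u + 576v) dv du.

Inner (v): 1152 - 1728u.
Outer (u): -1152.

Therefore ∬_D (24x + 24y) dx dy = -1152.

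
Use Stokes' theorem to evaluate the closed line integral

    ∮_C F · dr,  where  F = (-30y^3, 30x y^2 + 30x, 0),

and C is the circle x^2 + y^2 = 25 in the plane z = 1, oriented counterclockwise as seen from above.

Let S be the flat disk x^2 + y^2 ≤ 25 in the plane z = 1, with upward unit normal n̂ = ẑ. By Stokes' theorem,

    ∮_C F · dr = ∬_S (∇ × F) · n̂ dS = ∬_D (curl F)_z dA,

where D is the disk x^2 + y^2 ≤ 25.

Compute the curl of F = (-30y^3, 30x y^2 + 30x, 0):
    (∇ × F)_x = ∂F_z/∂y - ∂F_y/∂z = 0,
    (∇ × F)_y = ∂F_x/∂z - ∂F_z/∂x = 0,
    (∇ × F)_z = ∂F_y/∂x - ∂F_x/∂y = 120y^2 + 30.

On z = 1, (curl F)_z = 120y^2 + 30.

Convert to polar (x = r cos θ, y = r sin θ, dA = r dr dθ); the integrand becomes 120r^2sin(θ)^2 + 30, so

    ∬_D (curl F)_z dA = ∫_0^{2π} ∫_0^{5} (120r^2sin(θ)^2 + 30) · r dr dθ.

Inner (r from 0 to 5): 18750sin(θ)^2 + 375.
Outer (θ from 0 to 2π): 19500π.

Therefore ∮_C F · dr = 19500π.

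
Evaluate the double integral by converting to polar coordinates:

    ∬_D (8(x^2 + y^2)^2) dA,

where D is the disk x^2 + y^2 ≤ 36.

The region D is 0 ≤ r ≤ 6, 0 ≤ θ ≤ 2π in polar coordinates, where x = r cos(θ), y = r sin(θ), and dA = r dr dθ.

Under the substitution, the integrand becomes 8r^4, so

    ∬_D (8(x^2 + y^2)^2) dA = ∫_{0}^{2π} ∫_{0}^{6} (8r^4) · r dr dθ.

Inner integral (in r): ∫_{0}^{6} (8r^4) · r dr = 62208.

Outer integral (in θ): ∫_{0}^{2π} (62208) dθ = 124416π.

Therefore ∬_D (8(x^2 + y^2)^2) dA = 124416π.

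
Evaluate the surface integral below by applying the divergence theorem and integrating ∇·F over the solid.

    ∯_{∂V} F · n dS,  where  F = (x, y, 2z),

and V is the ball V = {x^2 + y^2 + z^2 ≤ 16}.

By the divergence theorem,

    ∯_{∂V} F · n dS = ∭_V (∇ · F) dV.

Compute the divergence:
    ∇ · F = ∂F_x/∂x + ∂F_y/∂y + ∂F_z/∂z = 1 + 1 + 2 = 4.

In spherical coordinates, x = ρ sin(φ) cos(θ), y = ρ sin(φ) sin(θ), z = ρ cos(φ), dV = ρ^2 sin(φ) dρ dφ dθ, with 0 ≤ ρ ≤ 4, 0 ≤ φ ≤ π, 0 ≤ θ ≤ 2π.

The integrand, after substitution and multiplying by the volume element, becomes (4) · ρ^2 sin(φ), so

    ∭_V (∇·F) dV = ∫_0^{2π} ∫_0^{π} ∫_0^{4} (4) · ρ^2 sin(φ) dρ dφ dθ.

Inner (ρ from 0 to 4): 256sin(φ)/3.
Middle (φ from 0 to π): 512/3.
Outer (θ from 0 to 2π): 1024π/3.

Therefore ∯_{∂V} F · n dS = 1024π/3.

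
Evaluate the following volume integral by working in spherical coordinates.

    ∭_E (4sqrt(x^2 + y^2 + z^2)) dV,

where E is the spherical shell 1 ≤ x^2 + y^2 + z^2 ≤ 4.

In spherical coordinates, x = ρ sin(φ) cos(θ), y = ρ sin(φ) sin(θ), z = ρ cos(φ), and dV = ρ^2 sin(φ) dρ dφ dθ.

The integrand becomes 4ρ, so

    ∭_E (4sqrt(x^2 + y^2 + z^2)) dV = ∫_{0}^{2π} ∫_{0}^{π} ∫_{1}^{2} (4ρ) · ρ^2 sin(φ) dρ dφ dθ.

Inner (ρ): 15sin(φ).
Middle (φ): 30.
Outer (θ): 60π.

Therefore the triple integral equals 60π.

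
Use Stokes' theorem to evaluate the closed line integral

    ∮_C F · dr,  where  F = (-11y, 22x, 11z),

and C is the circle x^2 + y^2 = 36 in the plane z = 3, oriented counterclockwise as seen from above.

Let S be the flat disk x^2 + y^2 ≤ 36 in the plane z = 3, with upward unit normal n̂ = ẑ. By Stokes' theorem,

    ∮_C F · dr = ∬_S (∇ × F) · n̂ dS = ∬_D (curl F)_z dA,

where D is the disk x^2 + y^2 ≤ 36.

Compute the curl of F = (-11y, 22x, 11z):
    (∇ × F)_x = ∂F_z/∂y - ∂F_y/∂z = 0,
    (∇ × F)_y = ∂F_x/∂z - ∂F_z/∂x = 0,
    (∇ × F)_z = ∂F_y/∂x - ∂F_x/∂y = 33.

On z = 3, (curl F)_z = 33.

Convert to polar (x = r cos θ, y = r sin θ, dA = r dr dθ); the integrand becomes 33, so

    ∬_D (curl F)_z dA = ∫_0^{2π} ∫_0^{6} (33) · r dr dθ.

Inner (r from 0 to 6): 594.
Outer (θ from 0 to 2π): 1188π.

Therefore ∮_C F · dr = 1188π.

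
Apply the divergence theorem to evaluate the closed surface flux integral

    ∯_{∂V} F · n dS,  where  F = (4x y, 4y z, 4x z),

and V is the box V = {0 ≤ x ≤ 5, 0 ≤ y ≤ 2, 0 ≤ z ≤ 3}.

By the divergence theorem,

    ∯_{∂V} F · n dS = ∭_V (∇ · F) dV.

Compute the divergence:
    ∇ · F = ∂F_x/∂x + ∂F_y/∂y + ∂F_z/∂z = 4y + 4z + 4x = 4x + 4y + 4z.

V is a rectangular box, so dV = dx dy dz with 0 ≤ x ≤ 5, 0 ≤ y ≤ 2, 0 ≤ z ≤ 3.

Integrate (4x + 4y + 4z) over V as an iterated integral:

    ∭_V (∇·F) dV = ∫_0^{5} ∫_0^{2} ∫_0^{3} (4x + 4y + 4z) dz dy dx.

Inner (z from 0 to 3): 12x + 12y + 18.
Middle (y from 0 to 2): 24x + 60.
Outer (x from 0 to 5): 600.

Therefore ∯_{∂V} F · n dS = 600.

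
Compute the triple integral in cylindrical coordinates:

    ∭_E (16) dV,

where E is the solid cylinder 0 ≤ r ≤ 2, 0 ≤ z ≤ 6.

In cylindrical coordinates, x = r cos(θ), y = r sin(θ), z = z, and dV = r dr dθ dz.

The integrand becomes 16, so

    ∭_E (16) dV = ∫_{0}^{2π} ∫_{0}^{2} ∫_{0}^{6} (16) · r dz dr dθ.

Inner (z): 96r.
Middle (r from 0 to 2): 192.
Outer (θ): 384π.

Therefore the triple integral equals 384π.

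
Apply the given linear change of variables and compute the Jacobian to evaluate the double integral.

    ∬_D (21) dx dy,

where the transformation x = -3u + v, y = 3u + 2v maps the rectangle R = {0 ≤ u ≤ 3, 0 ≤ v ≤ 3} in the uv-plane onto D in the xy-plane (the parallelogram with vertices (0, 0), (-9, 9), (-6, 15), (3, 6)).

Compute the Jacobian determinant of (x, y) with respect to (u, v):

    ∂(x,y)/∂(u,v) = | -3  1 | = (-3)(2) - (1)(3) = -9.
                   | 3  2 |

Its absolute value is |J| = 9 (the area scaling factor).

Substituting x = -3u + v, y = 3u + 2v into the integrand,

    21 → 21,

so the integral becomes

    ∬_R (21) · |J| du dv = ∫_0^3 ∫_0^3 (189) dv du.

Inner (v): 567.
Outer (u): 1701.

Therefore ∬_D (21) dx dy = 1701.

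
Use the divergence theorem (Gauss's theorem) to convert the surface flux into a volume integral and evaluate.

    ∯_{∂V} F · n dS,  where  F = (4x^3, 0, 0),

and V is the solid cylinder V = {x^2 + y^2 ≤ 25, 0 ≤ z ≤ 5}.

By the divergence theorem,

    ∯_{∂V} F · n dS = ∭_V (∇ · F) dV.

Compute the divergence:
    ∇ · F = ∂F_x/∂x + ∂F_y/∂y + ∂F_z/∂z = 12x^2 + 0 + 0 = 12x^2.

In cylindrical coordinates, x = r cos(θ), y = r sin(θ), z = z, dV = r dr dθ dz, with 0 ≤ r ≤ 5, 0 ≤ θ ≤ 2π, 0 ≤ z ≤ 5.

The integrand, after substitution and multiplying by the volume element, becomes (12r^2cos(θ)^2) · r, so

    ∭_V (∇·F) dV = ∫_0^{2π} ∫_0^{5} ∫_0^{5} (12r^2cos(θ)^2) · r dz dr dθ.

Inner (z from 0 to 5): 60r^3cos(θ)^2.
Middle (r from 0 to 5): 9375cos(θ)^2.
Outer (θ from 0 to 2π): 9375π.

Therefore ∯_{∂V} F · n dS = 9375π.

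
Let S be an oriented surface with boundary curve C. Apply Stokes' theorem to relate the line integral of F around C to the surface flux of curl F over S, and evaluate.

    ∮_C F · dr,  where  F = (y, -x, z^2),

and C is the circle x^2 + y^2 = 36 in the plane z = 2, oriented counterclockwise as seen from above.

Let S be the flat disk x^2 + y^2 ≤ 36 in the plane z = 2, with upward unit normal n̂ = ẑ. By Stokes' theorem,

    ∮_C F · dr = ∬_S (∇ × F) · n̂ dS = ∬_D (curl F)_z dA,

where D is the disk x^2 + y^2 ≤ 36.

Compute the curl of F = (y, -x, z^2):
    (∇ × F)_x = ∂F_z/∂y - ∂F_y/∂z = 0,
    (∇ × F)_y = ∂F_x/∂z - ∂F_z/∂x = 0,
    (∇ × F)_z = ∂F_y/∂x - ∂F_x/∂y = -2.

On z = 2, (curl F)_z = -2.

Convert to polar (x = r cos θ, y = r sin θ, dA = r dr dθ); the integrand becomes -2, so

    ∬_D (curl F)_z dA = ∫_0^{2π} ∫_0^{6} (-2) · r dr dθ.

Inner (r from 0 to 6): -36.
Outer (θ from 0 to 2π): -72π.

Therefore ∮_C F · dr = -72π.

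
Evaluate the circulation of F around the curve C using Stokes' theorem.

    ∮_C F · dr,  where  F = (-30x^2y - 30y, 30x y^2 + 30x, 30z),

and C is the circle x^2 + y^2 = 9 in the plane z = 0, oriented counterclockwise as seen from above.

Let S be the flat disk x^2 + y^2 ≤ 9 in the plane z = 0, with upward unit normal n̂ = ẑ. By Stokes' theorem,

    ∮_C F · dr = ∬_S (∇ × F) · n̂ dS = ∬_D (curl F)_z dA,

where D is the disk x^2 + y^2 ≤ 9.

Compute the curl of F = (-30x^2y - 30y, 30x y^2 + 30x, 30z):
    (∇ × F)_x = ∂F_z/∂y - ∂F_y/∂z = 0,
    (∇ × F)_y = ∂F_x/∂z - ∂F_z/∂x = 0,
    (∇ × F)_z = ∂F_y/∂x - ∂F_x/∂y = 30x^2 + 30y^2 + 60.

On z = 0, (curl F)_z = 30x^2 + 30y^2 + 60.

Convert to polar (x = r cos θ, y = r sin θ, dA = r dr dθ); the integrand becomes 30r^2 + 60, so

    ∬_D (curl F)_z dA = ∫_0^{2π} ∫_0^{3} (30r^2 + 60) · r dr dθ.

Inner (r from 0 to 3): 1755/2.
Outer (θ from 0 to 2π): 1755π.

Therefore ∮_C F · dr = 1755π.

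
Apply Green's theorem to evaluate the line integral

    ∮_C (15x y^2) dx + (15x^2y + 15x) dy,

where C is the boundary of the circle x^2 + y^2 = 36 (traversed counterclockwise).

Green's theorem converts the closed line integral into a double integral over the enclosed region D:

    ∮_C P dx + Q dy = ∬_D (∂Q/∂x - ∂P/∂y) dA.

Here P = 15x y^2, Q = 15x^2y + 15x, so

    ∂Q/∂x = 30x y + 15,    ∂P/∂y = 30x y,
    ∂Q/∂x - ∂P/∂y = 15.

D is the region x^2 + y^2 ≤ 36. Evaluating the double integral:

In polar coordinates (x = r cos θ, y = r sin θ, dA = r dr dθ) the integrand becomes 15, so

    ∬_D (15) dA = ∫_0^{2π} ∫_0^{6} (15) · r dr dθ.

Inner (r from 0 to 6): 270.
Outer (θ from 0 to 2π): 540π.

Therefore ∮_C P dx + Q dy = 540π.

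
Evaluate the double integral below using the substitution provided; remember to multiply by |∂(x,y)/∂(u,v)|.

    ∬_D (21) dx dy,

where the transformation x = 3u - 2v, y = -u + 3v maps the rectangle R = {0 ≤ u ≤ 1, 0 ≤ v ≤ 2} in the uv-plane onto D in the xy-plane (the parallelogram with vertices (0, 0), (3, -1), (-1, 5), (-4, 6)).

Compute the Jacobian determinant of (x, y) with respect to (u, v):

    ∂(x,y)/∂(u,v) = | 3  -2 | = (3)(3) - (-2)(-1) = 7.
                   | -1  3 |

Its absolute value is |J| = 7 (the area scaling factor).

Substituting x = 3u - 2v, y = -u + 3v into the integrand,

    21 → 21,

so the integral becomes

    ∬_R (21) · |J| du dv = ∫_0^1 ∫_0^2 (147) dv du.

Inner (v): 294.
Outer (u): 294.

Therefore ∬_D (21) dx dy = 294.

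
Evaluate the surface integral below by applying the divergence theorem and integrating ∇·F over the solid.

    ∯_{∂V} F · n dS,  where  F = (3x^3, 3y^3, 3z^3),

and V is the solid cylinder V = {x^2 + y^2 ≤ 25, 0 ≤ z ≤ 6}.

By the divergence theorem,

    ∯_{∂V} F · n dS = ∭_V (∇ · F) dV.

Compute the divergence:
    ∇ · F = ∂F_x/∂x + ∂F_y/∂y + ∂F_z/∂z = 9x^2 + 9y^2 + 9z^2.

In cylindrical coordinates, x = r cos(θ), y = r sin(θ), z = z, dV = r dr dθ dz, with 0 ≤ r ≤ 5, 0 ≤ θ ≤ 2π, 0 ≤ z ≤ 6.

The integrand, after substitution and multiplying by the volume element, becomes (9r^2 + 9z^2) · r, so

    ∭_V (∇·F) dV = ∫_0^{2π} ∫_0^{5} ∫_0^{6} (9r^2 + 9z^2) · r dz dr dθ.

Inner (z from 0 to 6): 54r (r^2 + 12).
Middle (r from 0 to 5): 33075/2.
Outer (θ from 0 to 2π): 33075π.

Therefore ∯_{∂V} F · n dS = 33075π.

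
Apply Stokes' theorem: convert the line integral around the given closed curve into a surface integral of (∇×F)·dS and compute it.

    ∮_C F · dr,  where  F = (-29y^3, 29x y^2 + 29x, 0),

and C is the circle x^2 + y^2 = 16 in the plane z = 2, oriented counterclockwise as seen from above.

Let S be the flat disk x^2 + y^2 ≤ 16 in the plane z = 2, with upward unit normal n̂ = ẑ. By Stokes' theorem,

    ∮_C F · dr = ∬_S (∇ × F) · n̂ dS = ∬_D (curl F)_z dA,

where D is the disk x^2 + y^2 ≤ 16.

Compute the curl of F = (-29y^3, 29x y^2 + 29x, 0):
    (∇ × F)_x = ∂F_z/∂y - ∂F_y/∂z = 0,
    (∇ × F)_y = ∂F_x/∂z - ∂F_z/∂x = 0,
    (∇ × F)_z = ∂F_y/∂x - ∂F_x/∂y = 116y^2 + 29.

On z = 2, (curl F)_z = 116y^2 + 29.

Convert to polar (x = r cos θ, y = r sin θ, dA = r dr dθ); the integrand becomes 116r^2sin(θ)^2 + 29, so

    ∬_D (curl F)_z dA = ∫_0^{2π} ∫_0^{4} (116r^2sin(θ)^2 + 29) · r dr dθ.

Inner (r from 0 to 4): 7424sin(θ)^2 + 232.
Outer (θ from 0 to 2π): 7888π.

Therefore ∮_C F · dr = 7888π.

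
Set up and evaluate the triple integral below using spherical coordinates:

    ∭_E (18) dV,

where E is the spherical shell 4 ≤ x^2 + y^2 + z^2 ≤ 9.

In spherical coordinates, x = ρ sin(φ) cos(θ), y = ρ sin(φ) sin(θ), z = ρ cos(φ), and dV = ρ^2 sin(φ) dρ dφ dθ.

The integrand becomes 18, so

    ∭_E (18) dV = ∫_{0}^{2π} ∫_{0}^{π} ∫_{2}^{3} (18) · ρ^2 sin(φ) dρ dφ dθ.

Inner (ρ): 114sin(φ).
Middle (φ): 228.
Outer (θ): 456π.

Therefore the triple integral equals 456π.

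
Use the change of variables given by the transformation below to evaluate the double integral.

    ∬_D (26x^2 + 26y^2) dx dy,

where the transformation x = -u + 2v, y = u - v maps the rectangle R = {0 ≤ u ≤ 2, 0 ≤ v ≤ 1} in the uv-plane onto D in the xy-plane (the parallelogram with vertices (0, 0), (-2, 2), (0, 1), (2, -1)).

Compute the Jacobian determinant of (x, y) with respect to (u, v):

    ∂(x,y)/∂(u,v) = | -1  2 | = (-1)(-1) - (2)(1) = -1.
                   | 1  -1 |

Its absolute value is |J| = 1 (the area scaling factor).

Substituting x = -u + 2v, y = u - v into the integrand,

    26x^2 + 26y^2 → 52u^2 - 156u v + 130v^2,

so the integral becomes

    ∬_R (52u^2 - 156u v + 130v^2) · |J| du dv = ∫_0^2 ∫_0^1 (52u^2 - 156u v + 130v^2) dv du.

Inner (v): 52u^2 - 78u + 130/3.
Outer (u): 208/3.

Therefore ∬_D (26x^2 + 26y^2) dx dy = 208/3.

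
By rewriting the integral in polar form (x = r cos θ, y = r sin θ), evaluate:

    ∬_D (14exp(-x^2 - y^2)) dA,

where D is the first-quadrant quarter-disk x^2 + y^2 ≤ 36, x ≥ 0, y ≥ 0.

The region D is 0 ≤ r ≤ 6, 0 ≤ θ ≤ π/2 in polar coordinates, where x = r cos(θ), y = r sin(θ), and dA = r dr dθ.

Under the substitution, the integrand becomes 14exp(-r^2), so

    ∬_D (14exp(-x^2 - y^2)) dA = ∫_{0}^{π/2} ∫_{0}^{6} (14exp(-r^2)) · r dr dθ.

Inner integral (in r): ∫_{0}^{6} (14exp(-r^2)) · r dr = 7 - 7exp(-36).

Outer integral (in θ): ∫_{0}^{π/2} (7 - 7exp(-36)) dθ = -7π (1 - exp(36))exp(-36)/2.

Therefore ∬_D (14exp(-x^2 - y^2)) dA = -7π (1 - exp(36))exp(-36)/2.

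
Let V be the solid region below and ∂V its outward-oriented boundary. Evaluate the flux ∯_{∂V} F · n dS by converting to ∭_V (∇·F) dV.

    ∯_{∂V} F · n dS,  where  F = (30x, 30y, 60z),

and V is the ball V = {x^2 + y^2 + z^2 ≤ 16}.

By the divergence theorem,

    ∯_{∂V} F · n dS = ∭_V (∇ · F) dV.

Compute the divergence:
    ∇ · F = ∂F_x/∂x + ∂F_y/∂y + ∂F_z/∂z = 30 + 30 + 60 = 120.

In spherical coordinates, x = ρ sin(φ) cos(θ), y = ρ sin(φ) sin(θ), z = ρ cos(φ), dV = ρ^2 sin(φ) dρ dφ dθ, with 0 ≤ ρ ≤ 4, 0 ≤ φ ≤ π, 0 ≤ θ ≤ 2π.

The integrand, after substitution and multiplying by the volume element, becomes (120) · ρ^2 sin(φ), so

    ∭_V (∇·F) dV = ∫_0^{2π} ∫_0^{π} ∫_0^{4} (120) · ρ^2 sin(φ) dρ dφ dθ.

Inner (ρ from 0 to 4): 2560sin(φ).
Middle (φ from 0 to π): 5120.
Outer (θ from 0 to 2π): 10240π.

Therefore ∯_{∂V} F · n dS = 10240π.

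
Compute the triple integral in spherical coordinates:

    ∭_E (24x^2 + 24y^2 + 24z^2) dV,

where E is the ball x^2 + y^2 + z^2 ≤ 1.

In spherical coordinates, x = ρ sin(φ) cos(θ), y = ρ sin(φ) sin(θ), z = ρ cos(φ), and dV = ρ^2 sin(φ) dρ dφ dθ.

The integrand becomes 24ρ^2, so

    ∭_E (24x^2 + 24y^2 + 24z^2) dV = ∫_{0}^{2π} ∫_{0}^{π} ∫_{0}^{1} (24ρ^2) · ρ^2 sin(φ) dρ dφ dθ.

Inner (ρ): 24sin(φ)/5.
Middle (φ): 48/5.
Outer (θ): 96π/5.

Therefore the triple integral equals 96π/5.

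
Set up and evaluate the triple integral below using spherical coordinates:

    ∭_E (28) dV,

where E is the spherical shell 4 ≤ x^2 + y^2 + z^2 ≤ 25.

In spherical coordinates, x = ρ sin(φ) cos(θ), y = ρ sin(φ) sin(θ), z = ρ cos(φ), and dV = ρ^2 sin(φ) dρ dφ dθ.

The integrand becomes 28, so

    ∭_E (28) dV = ∫_{0}^{2π} ∫_{0}^{π} ∫_{2}^{5} (28) · ρ^2 sin(φ) dρ dφ dθ.

Inner (ρ): 1092sin(φ).
Middle (φ): 2184.
Outer (θ): 4368π.

Therefore the triple integral equals 4368π.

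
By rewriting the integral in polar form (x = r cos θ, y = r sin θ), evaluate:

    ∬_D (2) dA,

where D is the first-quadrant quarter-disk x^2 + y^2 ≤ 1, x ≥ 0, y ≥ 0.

The region D is 0 ≤ r ≤ 1, 0 ≤ θ ≤ π/2 in polar coordinates, where x = r cos(θ), y = r sin(θ), and dA = r dr dθ.

Under the substitution, the integrand becomes 2, so

    ∬_D (2) dA = ∫_{0}^{π/2} ∫_{0}^{1} (2) · r dr dθ.

Inner integral (in r): ∫_{0}^{1} (2) · r dr = 1.

Outer integral (in θ): ∫_{0}^{π/2} (1) dθ = π/2.

Therefore ∬_D (2) dA = π/2.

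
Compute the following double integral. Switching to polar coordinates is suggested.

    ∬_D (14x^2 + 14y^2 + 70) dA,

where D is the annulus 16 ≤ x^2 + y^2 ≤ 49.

The region D is 4 ≤ r ≤ 7, 0 ≤ θ ≤ 2π in polar coordinates, where x = r cos(θ), y = r sin(θ), and dA = r dr dθ.

Under the substitution, the integrand becomes 14r^2 + 70, so

    ∬_D (14x^2 + 14y^2 + 70) dA = ∫_{0}^{2π} ∫_{4}^{7} (14r^2 + 70) · r dr dθ.

Inner integral (in r): ∫_{4}^{7} (14r^2 + 70) · r dr = 17325/2.

Outer integral (in θ): ∫_{0}^{2π} (17325/2) dθ = 17325π.

Therefore ∬_D (14x^2 + 14y^2 + 70) dA = 17325π.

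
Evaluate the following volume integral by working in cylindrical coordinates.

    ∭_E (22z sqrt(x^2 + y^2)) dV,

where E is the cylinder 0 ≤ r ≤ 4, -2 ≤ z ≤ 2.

In cylindrical coordinates, x = r cos(θ), y = r sin(θ), z = z, and dV = r dr dθ dz.

The integrand becomes 22r z, so

    ∭_E (22z sqrt(x^2 + y^2)) dV = ∫_{0}^{2π} ∫_{0}^{4} ∫_{-2}^{2} (22r z) · r dz dr dθ.

Inner (z): 0.
Middle (r from 0 to 4): 0.
Outer (θ): 0.

Therefore the triple integral equals 0.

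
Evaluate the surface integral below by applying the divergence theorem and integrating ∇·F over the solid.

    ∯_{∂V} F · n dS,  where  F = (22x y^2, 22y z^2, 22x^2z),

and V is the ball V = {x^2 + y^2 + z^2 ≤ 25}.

By the divergence theorem,

    ∯_{∂V} F · n dS = ∭_V (∇ · F) dV.

Compute the divergence:
    ∇ · F = ∂F_x/∂x + ∂F_y/∂y + ∂F_z/∂z = 22y^2 + 22z^2 + 22x^2 = 22x^2 + 22y^2 + 22z^2.

In spherical coordinates, x = ρ sin(φ) cos(θ), y = ρ sin(φ) sin(θ), z = ρ cos(φ), dV = ρ^2 sin(φ) dρ dφ dθ, with 0 ≤ ρ ≤ 5, 0 ≤ φ ≤ π, 0 ≤ θ ≤ 2π.

The integrand, after substitution and multiplying by the volume element, becomes (22ρ^2) · ρ^2 sin(φ), so

    ∭_V (∇·F) dV = ∫_0^{2π} ∫_0^{π} ∫_0^{5} (22ρ^2) · ρ^2 sin(φ) dρ dφ dθ.

Inner (ρ from 0 to 5): 13750sin(φ).
Middle (φ from 0 to π): 27500.
Outer (θ from 0 to 2π): 55000π.

Therefore ∯_{∂V} F · n dS = 55000π.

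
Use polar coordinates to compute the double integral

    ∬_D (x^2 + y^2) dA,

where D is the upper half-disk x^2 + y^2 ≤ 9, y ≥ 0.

The region D is 0 ≤ r ≤ 3, 0 ≤ θ ≤ π in polar coordinates, where x = r cos(θ), y = r sin(θ), and dA = r dr dθ.

Under the substitution, the integrand becomes r^2, so

    ∬_D (x^2 + y^2) dA = ∫_{0}^{π} ∫_{0}^{3} (r^2) · r dr dθ.

Inner integral (in r): ∫_{0}^{3} (r^2) · r dr = 81/4.

Outer integral (in θ): ∫_{0}^{π} (81/4) dθ = 81π/4.

Therefore ∬_D (x^2 + y^2) dA = 81π/4.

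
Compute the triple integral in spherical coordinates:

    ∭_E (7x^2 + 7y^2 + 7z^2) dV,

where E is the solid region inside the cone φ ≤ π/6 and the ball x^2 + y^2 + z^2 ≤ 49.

In spherical coordinates, x = ρ sin(φ) cos(θ), y = ρ sin(φ) sin(θ), z = ρ cos(φ), and dV = ρ^2 sin(φ) dρ dφ dθ.

The integrand becomes 7ρ^2, so

    ∭_E (7x^2 + 7y^2 + 7z^2) dV = ∫_{0}^{2π} ∫_{0}^{π/6} ∫_{0}^{7} (7ρ^2) · ρ^2 sin(φ) dρ dφ dθ.

Inner (ρ): 117649sin(φ)/5.
Middle (φ): 117649/5 - 117649sqrt(3)/10.
Outer (θ): 117649π (2 - sqrt(3))/5.

Therefore the triple integral equals 117649π (2 - sqrt(3))/5.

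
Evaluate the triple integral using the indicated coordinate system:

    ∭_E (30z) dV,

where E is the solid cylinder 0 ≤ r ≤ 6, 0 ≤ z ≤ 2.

In cylindrical coordinates, x = r cos(θ), y = r sin(θ), z = z, and dV = r dr dθ dz.

The integrand becomes 30z, so

    ∭_E (30z) dV = ∫_{0}^{2π} ∫_{0}^{6} ∫_{0}^{2} (30z) · r dz dr dθ.

Inner (z): 60r.
Middle (r from 0 to 6): 1080.
Outer (θ): 2160π.

Therefore the triple integral equals 2160π.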